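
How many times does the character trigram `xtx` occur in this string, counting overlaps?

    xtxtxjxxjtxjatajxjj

2

Sliding a length-3 window over the 19 characters (17 positions):
  position 1–3: xtx
  position 3–5: xtx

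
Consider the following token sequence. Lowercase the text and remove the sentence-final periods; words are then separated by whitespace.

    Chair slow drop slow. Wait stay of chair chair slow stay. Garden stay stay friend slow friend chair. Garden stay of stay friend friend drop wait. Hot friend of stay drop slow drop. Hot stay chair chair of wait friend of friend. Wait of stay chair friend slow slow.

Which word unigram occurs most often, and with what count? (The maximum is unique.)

"stay", 9 times

Unigram frequencies (highest first):
  stay: 9
  friend: 8
  chair: 7
  slow: 7
  of: 6
  drop: 4
  … (3 more, each ≤ 4)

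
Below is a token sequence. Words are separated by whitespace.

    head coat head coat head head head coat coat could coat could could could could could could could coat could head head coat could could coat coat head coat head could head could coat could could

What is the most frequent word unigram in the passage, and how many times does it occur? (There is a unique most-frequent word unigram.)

"could", 15 times

Unigram frequencies (highest first):
  could: 15
  coat: 11
  head: 10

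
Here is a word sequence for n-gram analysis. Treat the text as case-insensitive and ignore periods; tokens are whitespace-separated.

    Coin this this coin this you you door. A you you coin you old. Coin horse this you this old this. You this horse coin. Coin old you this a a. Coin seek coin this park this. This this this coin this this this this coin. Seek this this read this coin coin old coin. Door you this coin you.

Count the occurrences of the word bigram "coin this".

4

Scanning the 59 overlapping bigram windows for "coin this":
  position 1–2: coin this
  position 4–5: coin this
  position 34–35: coin this
  position 41–42: coin this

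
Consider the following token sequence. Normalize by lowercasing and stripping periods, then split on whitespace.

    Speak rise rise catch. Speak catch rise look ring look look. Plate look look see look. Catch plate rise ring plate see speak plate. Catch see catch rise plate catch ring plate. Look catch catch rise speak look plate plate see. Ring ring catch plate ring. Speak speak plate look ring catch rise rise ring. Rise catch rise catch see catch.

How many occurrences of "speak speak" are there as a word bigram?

Scanning the 60 overlapping bigram windows for "speak speak":
  position 47–48: speak speak

1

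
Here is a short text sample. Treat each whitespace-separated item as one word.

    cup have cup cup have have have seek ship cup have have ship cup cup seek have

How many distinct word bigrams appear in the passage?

17 tokens → 16 bigram windows in total.
Repeated bigrams (each contributes count−1 duplicates):
  cup have: 3
  have have: 3
  cup cup: 2
  ship cup: 2
6 duplicate windows → 16 − 6 = 10 distinct.

10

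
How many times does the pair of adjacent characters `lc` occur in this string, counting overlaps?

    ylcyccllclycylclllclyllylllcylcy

Sliding a length-2 window over the 32 characters (31 positions):
  position 2–3: lc
  position 8–9: lc
  position 14–15: lc
  position 18–19: lc
  position 27–28: lc
  position 30–31: lc

6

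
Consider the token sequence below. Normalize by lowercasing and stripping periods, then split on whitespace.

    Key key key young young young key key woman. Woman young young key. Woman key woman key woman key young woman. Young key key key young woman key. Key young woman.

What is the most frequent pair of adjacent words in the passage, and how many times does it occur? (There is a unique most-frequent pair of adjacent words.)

Bigram frequencies (highest first):
  key key: 6
  key young: 4
  key woman: 4
  woman key: 4
  young young: 3
  young key: 3
  … (3 more, each ≤ 3)

"key key", 6 times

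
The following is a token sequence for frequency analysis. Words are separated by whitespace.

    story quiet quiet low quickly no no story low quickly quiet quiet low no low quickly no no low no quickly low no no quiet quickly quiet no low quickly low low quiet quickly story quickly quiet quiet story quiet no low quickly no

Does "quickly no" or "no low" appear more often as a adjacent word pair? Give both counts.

"no low" (4 vs 3)

"quickly no": 3 occurrences
"no low": 4 occurrences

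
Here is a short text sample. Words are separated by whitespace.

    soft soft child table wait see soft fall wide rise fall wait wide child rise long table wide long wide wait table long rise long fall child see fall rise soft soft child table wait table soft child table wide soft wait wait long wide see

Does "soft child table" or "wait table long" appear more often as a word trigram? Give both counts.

"soft child table" (3 vs 1)

"soft child table": 3 occurrences
"wait table long": 1 occurrence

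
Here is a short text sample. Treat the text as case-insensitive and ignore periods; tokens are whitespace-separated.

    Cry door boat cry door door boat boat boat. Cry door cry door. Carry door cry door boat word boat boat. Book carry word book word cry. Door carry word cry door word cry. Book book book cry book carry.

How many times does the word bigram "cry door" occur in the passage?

Scanning the 39 overlapping bigram windows for "cry door":
  position 1–2: cry door
  position 4–5: cry door
  position 10–11: cry door
  position 12–13: cry door
  position 16–17: cry door
  position 27–28: cry door
  position 31–32: cry door

7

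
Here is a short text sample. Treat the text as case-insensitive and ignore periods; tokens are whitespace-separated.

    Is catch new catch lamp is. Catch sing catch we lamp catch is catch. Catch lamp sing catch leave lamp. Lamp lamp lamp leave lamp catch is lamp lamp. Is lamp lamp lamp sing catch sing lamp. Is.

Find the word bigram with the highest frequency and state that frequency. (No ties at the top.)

Bigram frequencies (highest first):
  lamp lamp: 6
  is catch: 3
  lamp is: 3
  sing catch: 3
  catch lamp: 2
  catch sing: 2
  … (13 more, each ≤ 2)

"lamp lamp", 6 times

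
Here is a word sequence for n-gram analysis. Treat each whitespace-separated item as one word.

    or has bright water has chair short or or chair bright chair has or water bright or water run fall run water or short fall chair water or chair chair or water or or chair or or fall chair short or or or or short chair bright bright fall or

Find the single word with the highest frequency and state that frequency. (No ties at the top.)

Unigram frequencies (highest first):
  or: 17
  chair: 9
  water: 6
  bright: 5
  short: 4
  fall: 4
  … (2 more, each ≤ 3)

"or", 17 times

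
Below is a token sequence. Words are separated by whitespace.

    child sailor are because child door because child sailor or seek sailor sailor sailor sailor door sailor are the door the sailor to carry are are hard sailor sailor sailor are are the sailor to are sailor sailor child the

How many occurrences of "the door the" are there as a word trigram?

1

Scanning the 38 overlapping trigram windows for "the door the":
  position 19–21: the door the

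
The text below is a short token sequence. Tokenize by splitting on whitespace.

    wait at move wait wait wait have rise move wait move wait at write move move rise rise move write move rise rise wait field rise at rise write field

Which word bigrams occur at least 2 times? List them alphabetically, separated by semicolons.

move rise; move wait; rise move; rise rise; wait at; wait wait; write move

Bigram counts meeting the condition (at least 2 times):
  move rise: 2
  move wait: 3
  rise move: 2
  rise rise: 2
  wait at: 2
  wait wait: 2
  write move: 2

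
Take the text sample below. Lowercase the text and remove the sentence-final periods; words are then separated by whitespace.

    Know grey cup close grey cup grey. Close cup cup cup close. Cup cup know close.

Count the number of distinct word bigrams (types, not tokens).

16 tokens → 15 bigram windows in total.
Repeated bigrams (each contributes count−1 duplicates):
  cup cup: 3
  close cup: 2
  cup close: 2
  grey cup: 2
5 duplicate windows → 15 − 5 = 10 distinct.

10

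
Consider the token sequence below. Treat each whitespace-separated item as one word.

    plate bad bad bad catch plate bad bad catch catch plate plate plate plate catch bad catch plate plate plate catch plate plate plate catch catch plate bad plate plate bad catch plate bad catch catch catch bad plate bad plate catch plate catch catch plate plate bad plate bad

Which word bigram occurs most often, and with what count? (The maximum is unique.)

"plate plate", 9 times

Bigram frequencies (highest first):
  plate plate: 9
  plate bad: 8
  catch plate: 8
  bad catch: 5
  catch catch: 5
  plate catch: 5
  … (3 more, each ≤ 4)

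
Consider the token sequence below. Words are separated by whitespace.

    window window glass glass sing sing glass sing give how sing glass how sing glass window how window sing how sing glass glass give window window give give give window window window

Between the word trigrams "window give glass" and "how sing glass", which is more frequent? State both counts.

"how sing glass" (3 vs 0)

"window give glass": 0 occurrences
"how sing glass": 3 occurrences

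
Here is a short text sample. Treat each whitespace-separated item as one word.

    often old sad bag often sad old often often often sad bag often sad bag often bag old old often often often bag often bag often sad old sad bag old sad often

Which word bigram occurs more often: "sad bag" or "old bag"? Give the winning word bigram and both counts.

"sad bag": 4 occurrences
"old bag": 0 occurrences

"sad bag" (4 vs 0)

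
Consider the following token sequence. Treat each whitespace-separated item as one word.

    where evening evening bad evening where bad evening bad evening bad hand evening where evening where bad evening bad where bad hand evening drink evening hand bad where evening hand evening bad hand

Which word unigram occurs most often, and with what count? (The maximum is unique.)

"evening", 12 times

Unigram frequencies (highest first):
  evening: 12
  bad: 9
  where: 6
  hand: 5
  drink: 1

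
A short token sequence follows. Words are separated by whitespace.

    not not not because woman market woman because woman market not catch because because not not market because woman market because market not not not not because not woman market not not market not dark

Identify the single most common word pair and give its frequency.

Bigram frequencies (highest first):
  not not: 7
  woman market: 4
  market not: 4
  because woman: 3
  not because: 2
  because not: 2
  … (10 more, each ≤ 2)

"not not", 7 times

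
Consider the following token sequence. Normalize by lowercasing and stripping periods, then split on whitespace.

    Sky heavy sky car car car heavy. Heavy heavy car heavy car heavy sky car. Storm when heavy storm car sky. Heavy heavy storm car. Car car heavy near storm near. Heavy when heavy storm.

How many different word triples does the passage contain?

27

35 tokens → 33 trigram windows in total.
Repeated trigrams (each contributes count−1 duplicates):
  car car car: 2
  car car heavy: 2
  heavy car heavy: 2
  heavy sky car: 2
  heavy storm car: 2
  when heavy storm: 2
6 duplicate windows → 33 − 6 = 27 distinct.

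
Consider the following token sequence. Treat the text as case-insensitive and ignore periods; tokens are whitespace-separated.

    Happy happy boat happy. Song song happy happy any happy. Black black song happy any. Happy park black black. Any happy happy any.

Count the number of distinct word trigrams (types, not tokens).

19

23 tokens → 21 trigram windows in total.
Repeated trigrams (each contributes count−1 duplicates):
  happy any happy: 2
  happy happy any: 2
2 duplicate windows → 21 − 2 = 19 distinct.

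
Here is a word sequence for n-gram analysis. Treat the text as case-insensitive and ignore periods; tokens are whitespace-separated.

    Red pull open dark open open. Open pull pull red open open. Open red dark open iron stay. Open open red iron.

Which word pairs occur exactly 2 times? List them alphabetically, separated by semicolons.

Bigram counts meeting the condition (exactly 2 times):
  dark open: 2
  open red: 2

dark open; open red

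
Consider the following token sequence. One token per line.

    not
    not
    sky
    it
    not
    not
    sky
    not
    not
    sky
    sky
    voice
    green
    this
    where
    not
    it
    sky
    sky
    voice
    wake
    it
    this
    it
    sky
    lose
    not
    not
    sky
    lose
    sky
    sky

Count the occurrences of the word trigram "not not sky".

Scanning the 30 overlapping trigram windows for "not not sky":
  position 1–3: not not sky
  position 5–7: not not sky
  position 8–10: not not sky
  position 27–29: not not sky

4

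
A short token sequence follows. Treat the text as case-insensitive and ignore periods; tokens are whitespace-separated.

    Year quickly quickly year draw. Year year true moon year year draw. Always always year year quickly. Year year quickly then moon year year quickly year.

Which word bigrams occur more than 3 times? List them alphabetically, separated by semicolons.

Bigram counts meeting the condition (more than 3 times):
  year quickly: 4
  year year: 5

year quickly; year year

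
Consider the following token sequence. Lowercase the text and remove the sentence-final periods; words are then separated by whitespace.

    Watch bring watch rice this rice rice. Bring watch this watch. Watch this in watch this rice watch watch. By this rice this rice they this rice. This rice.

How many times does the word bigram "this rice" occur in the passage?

Scanning the 28 overlapping bigram windows for "this rice":
  position 5–6: this rice
  position 16–17: this rice
  position 21–22: this rice
  position 23–24: this rice
  position 26–27: this rice
  position 28–29: this rice

6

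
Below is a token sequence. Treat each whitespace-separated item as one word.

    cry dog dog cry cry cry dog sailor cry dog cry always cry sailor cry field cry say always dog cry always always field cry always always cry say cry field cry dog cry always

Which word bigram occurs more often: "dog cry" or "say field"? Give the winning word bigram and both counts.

"dog cry" (4 vs 0)

"dog cry": 4 occurrences
"say field": 0 occurrences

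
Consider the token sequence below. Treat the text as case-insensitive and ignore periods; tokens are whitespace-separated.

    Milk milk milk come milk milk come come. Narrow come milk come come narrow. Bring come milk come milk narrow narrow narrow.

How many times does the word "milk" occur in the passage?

8

Scanning the 22 tokens for "milk":
  position 1: milk
  position 2: milk
  position 3: milk
  position 5: milk
  position 6: milk
  position 11: milk
  position 17: milk
  position 19: milk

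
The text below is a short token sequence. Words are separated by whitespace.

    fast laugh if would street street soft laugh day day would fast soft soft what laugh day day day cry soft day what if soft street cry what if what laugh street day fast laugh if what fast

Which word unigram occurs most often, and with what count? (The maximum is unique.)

"day", 7 times

Unigram frequencies (highest first):
  day: 7
  laugh: 5
  soft: 5
  what: 5
  fast: 4
  if: 4
  … (3 more, each ≤ 4)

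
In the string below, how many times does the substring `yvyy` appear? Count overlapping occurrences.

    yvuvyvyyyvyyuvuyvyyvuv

Sliding a length-4 window over the 22 characters (19 positions):
  position 5–8: yvyy
  position 9–12: yvyy
  position 16–19: yvyy

3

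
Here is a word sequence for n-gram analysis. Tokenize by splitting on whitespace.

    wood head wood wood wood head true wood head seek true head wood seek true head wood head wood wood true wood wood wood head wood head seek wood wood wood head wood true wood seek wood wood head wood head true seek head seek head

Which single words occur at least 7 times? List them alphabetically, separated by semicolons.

head; wood

Unigram counts meeting the condition (at least 7 times):
  head: 13
  wood: 21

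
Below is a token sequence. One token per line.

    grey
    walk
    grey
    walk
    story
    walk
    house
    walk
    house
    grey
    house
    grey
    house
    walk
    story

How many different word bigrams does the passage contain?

8

15 tokens → 14 bigram windows in total.
Repeated bigrams (each contributes count−1 duplicates):
  grey house: 2
  grey walk: 2
  house grey: 2
  house walk: 2
  walk house: 2
  walk story: 2
6 duplicate windows → 14 − 6 = 8 distinct.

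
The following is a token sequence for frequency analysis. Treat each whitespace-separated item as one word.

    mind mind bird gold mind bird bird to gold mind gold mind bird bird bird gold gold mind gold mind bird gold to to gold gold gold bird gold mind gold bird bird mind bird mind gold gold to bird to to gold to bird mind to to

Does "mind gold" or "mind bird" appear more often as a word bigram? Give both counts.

"mind gold": 4 occurrences
"mind bird": 5 occurrences

"mind bird" (5 vs 4)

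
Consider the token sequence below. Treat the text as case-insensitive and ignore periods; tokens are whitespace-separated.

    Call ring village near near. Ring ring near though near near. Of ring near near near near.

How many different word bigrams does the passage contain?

11

17 tokens → 16 bigram windows in total.
Repeated bigrams (each contributes count−1 duplicates):
  near near: 5
  ring near: 2
5 duplicate windows → 16 − 5 = 11 distinct.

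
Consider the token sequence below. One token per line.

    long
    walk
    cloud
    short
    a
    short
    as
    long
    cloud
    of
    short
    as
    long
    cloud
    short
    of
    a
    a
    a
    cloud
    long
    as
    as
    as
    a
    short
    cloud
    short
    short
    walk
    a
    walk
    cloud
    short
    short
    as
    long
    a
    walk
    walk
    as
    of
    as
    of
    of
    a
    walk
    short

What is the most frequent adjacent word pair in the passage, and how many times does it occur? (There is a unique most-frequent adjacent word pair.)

"cloud short", 4 times

Bigram frequencies (highest first):
  cloud short: 4
  short as: 3
  as long: 3
  a walk: 3
  walk cloud: 2
  a short: 2
  … (24 more, each ≤ 2)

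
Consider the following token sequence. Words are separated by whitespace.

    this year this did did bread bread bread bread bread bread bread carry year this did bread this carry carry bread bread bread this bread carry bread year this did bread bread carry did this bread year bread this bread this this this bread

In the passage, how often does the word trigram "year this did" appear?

3

Scanning the 42 overlapping trigram windows for "year this did":
  position 2–4: year this did
  position 14–16: year this did
  position 28–30: year this did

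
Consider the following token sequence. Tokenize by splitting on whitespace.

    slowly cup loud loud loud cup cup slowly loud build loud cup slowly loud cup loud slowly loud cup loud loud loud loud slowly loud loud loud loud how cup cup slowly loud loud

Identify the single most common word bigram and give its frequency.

"loud loud", 9 times

Bigram frequencies (highest first):
  loud loud: 9
  slowly loud: 5
  loud cup: 4
  cup loud: 3
  cup slowly: 3
  cup cup: 2
  … (6 more, each ≤ 2)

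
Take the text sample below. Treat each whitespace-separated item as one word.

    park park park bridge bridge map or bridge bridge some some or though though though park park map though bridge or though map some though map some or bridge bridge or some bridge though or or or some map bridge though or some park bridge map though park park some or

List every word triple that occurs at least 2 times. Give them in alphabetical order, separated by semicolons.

Trigram counts meeting the condition (at least 2 times):
  bridge though or: 2
  or bridge bridge: 2
  though map some: 2
  though park park: 2

bridge though or; or bridge bridge; though map some; though park park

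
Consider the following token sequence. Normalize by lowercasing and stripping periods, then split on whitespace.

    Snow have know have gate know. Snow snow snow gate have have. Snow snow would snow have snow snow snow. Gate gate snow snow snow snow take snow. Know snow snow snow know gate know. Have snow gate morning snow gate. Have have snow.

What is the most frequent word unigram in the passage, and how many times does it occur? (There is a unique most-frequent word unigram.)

Unigram frequencies (highest first):
  snow: 21
  have: 8
  gate: 7
  know: 5
  would: 1
  take: 1
  … (1 more, each ≤ 1)

"snow", 21 times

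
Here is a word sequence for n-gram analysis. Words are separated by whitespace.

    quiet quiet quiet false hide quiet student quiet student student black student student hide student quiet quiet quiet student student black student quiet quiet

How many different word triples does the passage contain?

17

24 tokens → 22 trigram windows in total.
Repeated trigrams (each contributes count−1 duplicates):
  quiet quiet quiet: 2
  quiet student student: 2
  student black student: 2
  student quiet quiet: 2
  student student black: 2
5 duplicate windows → 22 − 5 = 17 distinct.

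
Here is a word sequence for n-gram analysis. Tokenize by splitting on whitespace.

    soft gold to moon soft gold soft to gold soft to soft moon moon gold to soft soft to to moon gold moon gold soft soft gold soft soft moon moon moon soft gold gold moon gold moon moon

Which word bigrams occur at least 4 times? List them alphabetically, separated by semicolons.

gold soft; moon gold; moon moon; soft gold

Bigram counts meeting the condition (at least 4 times):
  gold soft: 4
  moon gold: 4
  moon moon: 4
  soft gold: 4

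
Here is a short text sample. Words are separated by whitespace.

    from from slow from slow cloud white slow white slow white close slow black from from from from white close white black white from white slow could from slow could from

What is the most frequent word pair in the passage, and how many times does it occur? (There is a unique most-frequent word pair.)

Bigram frequencies (highest first):
  from from: 4
  from slow: 3
  white slow: 3
  slow white: 2
  white close: 2
  from white: 2
  … (12 more, each ≤ 2)

"from from", 4 times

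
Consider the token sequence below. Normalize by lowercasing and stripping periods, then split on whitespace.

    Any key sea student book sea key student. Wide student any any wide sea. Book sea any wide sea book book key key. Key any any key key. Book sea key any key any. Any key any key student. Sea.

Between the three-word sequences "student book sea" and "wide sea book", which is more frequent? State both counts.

"student book sea": 1 occurrence
"wide sea book": 2 occurrences

"wide sea book" (2 vs 1)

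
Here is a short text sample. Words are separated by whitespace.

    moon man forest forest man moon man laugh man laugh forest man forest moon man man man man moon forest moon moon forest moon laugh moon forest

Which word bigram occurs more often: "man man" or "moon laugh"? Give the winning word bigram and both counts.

"man man": 3 occurrences
"moon laugh": 1 occurrence

"man man" (3 vs 1)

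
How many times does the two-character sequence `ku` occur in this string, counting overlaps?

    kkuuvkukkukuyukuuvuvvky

Sliding a length-2 window over the 23 characters (22 positions):
  position 2–3: ku
  position 6–7: ku
  position 9–10: ku
  position 11–12: ku
  position 15–16: ku

5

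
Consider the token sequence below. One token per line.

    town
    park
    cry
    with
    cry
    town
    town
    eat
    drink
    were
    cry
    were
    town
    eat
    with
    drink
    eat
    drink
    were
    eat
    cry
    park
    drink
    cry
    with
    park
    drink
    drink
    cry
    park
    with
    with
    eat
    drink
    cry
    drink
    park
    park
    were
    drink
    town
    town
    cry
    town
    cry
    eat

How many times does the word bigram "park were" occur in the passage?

Scanning the 45 overlapping bigram windows for "park were":
  position 38–39: park were

1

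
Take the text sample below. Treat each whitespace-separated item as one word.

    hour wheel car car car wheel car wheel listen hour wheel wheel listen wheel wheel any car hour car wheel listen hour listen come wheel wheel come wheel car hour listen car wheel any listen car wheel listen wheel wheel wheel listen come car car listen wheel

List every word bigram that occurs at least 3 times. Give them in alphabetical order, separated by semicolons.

Bigram counts meeting the condition (at least 3 times):
  car car: 3
  car wheel: 5
  listen wheel: 3
  wheel car: 3
  wheel listen: 5
  wheel wheel: 5

car car; car wheel; listen wheel; wheel car; wheel listen; wheel wheel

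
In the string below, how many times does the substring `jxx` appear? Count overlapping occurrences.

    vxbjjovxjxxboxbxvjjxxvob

Sliding a length-3 window over the 24 characters (22 positions):
  position 9–11: jxx
  position 19–21: jxx

2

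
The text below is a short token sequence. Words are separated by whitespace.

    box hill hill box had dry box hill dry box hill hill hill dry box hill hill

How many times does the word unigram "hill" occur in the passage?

Scanning the 17 tokens for "hill":
  position 2: hill
  position 3: hill
  position 8: hill
  position 11: hill
  position 12: hill
  position 13: hill
  position 16: hill
  position 17: hill

8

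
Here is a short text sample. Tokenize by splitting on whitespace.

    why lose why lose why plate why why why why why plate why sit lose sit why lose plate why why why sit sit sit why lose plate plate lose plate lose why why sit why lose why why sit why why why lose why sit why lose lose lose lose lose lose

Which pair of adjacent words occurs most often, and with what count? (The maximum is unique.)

Bigram frequencies (highest first):
  why why: 10
  why lose: 7
  lose why: 5
  why sit: 5
  sit why: 5
  lose lose: 5
  … (8 more, each ≤ 3)

"why why", 10 times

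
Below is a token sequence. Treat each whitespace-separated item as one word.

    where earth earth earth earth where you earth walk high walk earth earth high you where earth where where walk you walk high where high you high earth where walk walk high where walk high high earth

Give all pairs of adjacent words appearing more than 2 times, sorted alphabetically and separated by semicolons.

Bigram counts meeting the condition (more than 2 times):
  earth earth: 4
  earth where: 3
  walk high: 4
  where walk: 3

earth earth; earth where; walk high; where walk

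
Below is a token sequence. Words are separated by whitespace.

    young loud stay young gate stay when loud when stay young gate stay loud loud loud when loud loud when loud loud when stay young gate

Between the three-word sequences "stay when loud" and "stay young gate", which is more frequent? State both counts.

"stay young gate" (3 vs 1)

"stay when loud": 1 occurrence
"stay young gate": 3 occurrences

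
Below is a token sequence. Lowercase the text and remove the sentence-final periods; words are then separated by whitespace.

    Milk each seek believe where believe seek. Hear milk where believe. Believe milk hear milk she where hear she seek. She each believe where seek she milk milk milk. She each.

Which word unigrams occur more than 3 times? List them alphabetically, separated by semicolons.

believe; milk; seek; she; where

Unigram counts meeting the condition (more than 3 times):
  believe: 5
  milk: 7
  seek: 4
  she: 5
  where: 4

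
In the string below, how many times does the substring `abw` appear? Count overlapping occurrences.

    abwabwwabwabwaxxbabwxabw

Sliding a length-3 window over the 24 characters (22 positions):
  position 1–3: abw
  position 4–6: abw
  position 8–10: abw
  position 11–13: abw
  position 18–20: abw
  position 22–24: abw

6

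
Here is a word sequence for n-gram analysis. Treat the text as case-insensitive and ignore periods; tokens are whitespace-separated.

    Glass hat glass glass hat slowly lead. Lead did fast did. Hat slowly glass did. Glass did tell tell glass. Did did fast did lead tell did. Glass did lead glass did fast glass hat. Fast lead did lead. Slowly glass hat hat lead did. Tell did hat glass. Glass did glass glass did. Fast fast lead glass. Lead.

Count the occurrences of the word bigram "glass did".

Scanning the 58 overlapping bigram windows for "glass did":
  position 14–15: glass did
  position 16–17: glass did
  position 20–21: glass did
  position 28–29: glass did
  position 31–32: glass did
  position 50–51: glass did
  position 53–54: glass did

7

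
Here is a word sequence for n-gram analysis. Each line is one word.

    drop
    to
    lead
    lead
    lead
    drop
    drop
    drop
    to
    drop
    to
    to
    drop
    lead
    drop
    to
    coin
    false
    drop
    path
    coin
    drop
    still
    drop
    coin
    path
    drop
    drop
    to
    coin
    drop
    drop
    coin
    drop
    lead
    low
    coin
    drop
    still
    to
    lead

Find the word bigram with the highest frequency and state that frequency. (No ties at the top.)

"drop to", 5 times

Bigram frequencies (highest first):
  drop to: 5
  drop drop: 4
  coin drop: 4
  to lead: 2
  lead lead: 2
  lead drop: 2
  … (16 more, each ≤ 2)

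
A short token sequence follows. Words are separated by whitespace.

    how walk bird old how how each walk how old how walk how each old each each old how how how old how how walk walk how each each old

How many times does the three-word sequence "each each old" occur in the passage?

Scanning the 28 overlapping trigram windows for "each each old":
  position 16–18: each each old
  position 28–30: each each old

2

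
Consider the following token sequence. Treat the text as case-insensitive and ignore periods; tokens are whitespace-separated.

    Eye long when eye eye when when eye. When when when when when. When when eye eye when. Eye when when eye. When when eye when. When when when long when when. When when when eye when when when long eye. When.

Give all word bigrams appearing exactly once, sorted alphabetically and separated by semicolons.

Bigram counts meeting the condition (exactly once):
  eye long: 1
  long eye: 1

eye long; long eye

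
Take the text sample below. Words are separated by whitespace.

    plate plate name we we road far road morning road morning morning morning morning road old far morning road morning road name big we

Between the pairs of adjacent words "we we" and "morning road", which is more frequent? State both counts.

"we we": 1 occurrence
"morning road": 4 occurrences

"morning road" (4 vs 1)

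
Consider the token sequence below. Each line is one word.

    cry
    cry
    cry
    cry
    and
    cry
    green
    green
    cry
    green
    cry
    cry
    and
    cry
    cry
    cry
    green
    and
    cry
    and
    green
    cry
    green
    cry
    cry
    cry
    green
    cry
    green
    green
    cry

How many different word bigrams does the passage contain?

8

31 tokens → 30 bigram windows in total.
Repeated bigrams (each contributes count−1 duplicates):
  cry cry: 8
  cry green: 6
  green cry: 6
  and cry: 3
  cry and: 3
  green green: 2
22 duplicate windows → 30 − 22 = 8 distinct.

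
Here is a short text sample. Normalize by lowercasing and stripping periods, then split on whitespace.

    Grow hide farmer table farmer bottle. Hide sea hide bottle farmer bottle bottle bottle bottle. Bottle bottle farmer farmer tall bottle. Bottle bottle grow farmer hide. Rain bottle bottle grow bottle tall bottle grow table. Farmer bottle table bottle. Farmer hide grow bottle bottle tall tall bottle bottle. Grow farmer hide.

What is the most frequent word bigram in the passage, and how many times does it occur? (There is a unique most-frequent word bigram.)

Bigram frequencies (highest first):
  bottle bottle: 10
  bottle grow: 4
  farmer bottle: 3
  bottle farmer: 3
  tall bottle: 3
  farmer hide: 3
  … (20 more, each ≤ 2)

"bottle bottle", 10 times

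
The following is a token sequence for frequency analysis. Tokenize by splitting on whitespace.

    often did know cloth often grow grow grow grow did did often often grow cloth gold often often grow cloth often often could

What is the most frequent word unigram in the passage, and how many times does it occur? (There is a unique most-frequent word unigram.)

"often", 8 times

Unigram frequencies (highest first):
  often: 8
  grow: 6
  did: 3
  cloth: 3
  know: 1
  gold: 1
  … (1 more, each ≤ 1)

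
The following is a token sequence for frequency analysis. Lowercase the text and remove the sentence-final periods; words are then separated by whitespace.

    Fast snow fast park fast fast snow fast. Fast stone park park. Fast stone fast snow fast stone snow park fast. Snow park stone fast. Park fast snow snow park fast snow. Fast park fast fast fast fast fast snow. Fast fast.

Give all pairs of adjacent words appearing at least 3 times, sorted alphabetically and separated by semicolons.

Bigram counts meeting the condition (at least 3 times):
  fast fast: 7
  fast park: 3
  fast snow: 7
  fast stone: 3
  park fast: 6
  snow fast: 5
  snow park: 3

fast fast; fast park; fast snow; fast stone; park fast; snow fast; snow park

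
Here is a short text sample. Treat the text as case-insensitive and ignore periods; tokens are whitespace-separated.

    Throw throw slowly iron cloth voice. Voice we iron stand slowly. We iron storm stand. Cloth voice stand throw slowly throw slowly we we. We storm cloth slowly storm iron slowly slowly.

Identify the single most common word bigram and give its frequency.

"throw slowly", 3 times

Bigram frequencies (highest first):
  throw slowly: 3
  cloth voice: 2
  we iron: 2
  slowly we: 2
  we we: 2
  throw throw: 1
  … (19 more, each ≤ 1)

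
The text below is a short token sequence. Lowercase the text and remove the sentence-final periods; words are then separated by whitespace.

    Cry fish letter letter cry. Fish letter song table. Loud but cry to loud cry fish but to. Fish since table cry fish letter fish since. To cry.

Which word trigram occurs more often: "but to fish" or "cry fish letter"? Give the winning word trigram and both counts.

"cry fish letter" (3 vs 1)

"but to fish": 1 occurrence
"cry fish letter": 3 occurrences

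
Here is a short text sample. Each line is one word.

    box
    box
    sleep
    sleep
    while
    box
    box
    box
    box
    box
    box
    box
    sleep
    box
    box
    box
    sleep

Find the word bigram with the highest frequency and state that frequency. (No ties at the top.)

"box box", 9 times

Bigram frequencies (highest first):
  box box: 9
  box sleep: 3
  sleep sleep: 1
  sleep while: 1
  while box: 1
  sleep box: 1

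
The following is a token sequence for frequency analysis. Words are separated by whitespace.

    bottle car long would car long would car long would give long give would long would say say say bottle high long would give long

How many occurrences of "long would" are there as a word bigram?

5

Scanning the 24 overlapping bigram windows for "long would":
  position 3–4: long would
  position 6–7: long would
  position 9–10: long would
  position 15–16: long would
  position 22–23: long would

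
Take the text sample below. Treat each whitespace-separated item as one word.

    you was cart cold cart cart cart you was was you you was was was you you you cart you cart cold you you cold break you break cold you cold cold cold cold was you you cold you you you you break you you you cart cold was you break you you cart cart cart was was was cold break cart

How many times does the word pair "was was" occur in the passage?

5

Scanning the 61 overlapping bigram windows for "was was":
  position 9–10: was was
  position 13–14: was was
  position 14–15: was was
  position 57–58: was was
  position 58–59: was was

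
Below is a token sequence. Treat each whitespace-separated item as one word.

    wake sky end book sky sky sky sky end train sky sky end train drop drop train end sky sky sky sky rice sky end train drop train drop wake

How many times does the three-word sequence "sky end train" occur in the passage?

3

Scanning the 28 overlapping trigram windows for "sky end train":
  position 8–10: sky end train
  position 12–14: sky end train
  position 24–26: sky end train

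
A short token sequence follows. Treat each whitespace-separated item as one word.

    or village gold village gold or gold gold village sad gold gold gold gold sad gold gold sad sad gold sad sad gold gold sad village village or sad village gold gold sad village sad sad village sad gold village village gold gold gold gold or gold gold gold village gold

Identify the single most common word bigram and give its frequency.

"gold gold", 12 times

Bigram frequencies (highest first):
  gold gold: 12
  village gold: 5
  sad gold: 5
  gold sad: 5
  gold village: 4
  sad village: 4
  … (8 more, each ≤ 3)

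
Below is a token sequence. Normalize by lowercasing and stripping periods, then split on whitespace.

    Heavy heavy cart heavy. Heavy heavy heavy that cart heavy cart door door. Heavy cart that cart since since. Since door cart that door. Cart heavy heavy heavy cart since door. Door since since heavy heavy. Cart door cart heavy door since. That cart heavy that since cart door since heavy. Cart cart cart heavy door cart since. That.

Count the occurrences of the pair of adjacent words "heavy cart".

Scanning the 58 overlapping bigram windows for "heavy cart":
  position 2–3: heavy cart
  position 10–11: heavy cart
  position 14–15: heavy cart
  position 28–29: heavy cart
  position 36–37: heavy cart
  position 51–52: heavy cart

6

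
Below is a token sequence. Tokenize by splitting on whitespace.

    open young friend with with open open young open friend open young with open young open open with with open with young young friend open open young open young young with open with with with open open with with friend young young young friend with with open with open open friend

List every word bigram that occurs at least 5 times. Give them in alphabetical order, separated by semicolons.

open open; open with; open young; with open; with with

Bigram counts meeting the condition (at least 5 times):
  open open: 5
  open with: 5
  open young: 6
  with open: 7
  with with: 6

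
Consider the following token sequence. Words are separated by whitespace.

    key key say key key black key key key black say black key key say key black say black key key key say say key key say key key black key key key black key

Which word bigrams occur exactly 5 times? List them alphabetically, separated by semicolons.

Bigram counts meeting the condition (exactly 5 times):
  black key: 5
  key black: 5

black key; key black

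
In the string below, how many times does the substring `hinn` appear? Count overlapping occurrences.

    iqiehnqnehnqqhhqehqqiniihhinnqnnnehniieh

1

Sliding a length-4 window over the 40 characters (37 positions):
  position 26–29: hinn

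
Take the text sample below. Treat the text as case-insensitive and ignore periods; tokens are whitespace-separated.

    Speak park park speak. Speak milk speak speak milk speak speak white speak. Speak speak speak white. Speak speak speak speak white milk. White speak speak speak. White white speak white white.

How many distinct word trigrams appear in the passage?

32 tokens → 30 trigram windows in total.
Repeated trigrams (each contributes count−1 duplicates):
  speak speak speak: 5
  speak speak white: 4
  white speak speak: 3
  milk speak speak: 2
  speak milk speak: 2
  speak speak milk: 2
  speak white speak: 2
  speak white white: 2
14 duplicate windows → 30 − 14 = 16 distinct.

16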